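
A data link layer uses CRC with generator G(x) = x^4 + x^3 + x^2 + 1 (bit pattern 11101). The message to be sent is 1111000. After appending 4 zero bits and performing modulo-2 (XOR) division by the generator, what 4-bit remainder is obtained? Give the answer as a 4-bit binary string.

Append 4 zeros: 11110000000. Divide by 11101 (XOR where the leading bit is 1):
  pos 0: 11110 XOR 11101 = 00011
  pos 3: 11000 XOR 11101 = 00101
  pos 5: 10100 XOR 11101 = 01001
  pos 6: 10010 XOR 11101 = 01111
Remainder (last 4 bits) = 1111. This is the CRC / FCS.

1111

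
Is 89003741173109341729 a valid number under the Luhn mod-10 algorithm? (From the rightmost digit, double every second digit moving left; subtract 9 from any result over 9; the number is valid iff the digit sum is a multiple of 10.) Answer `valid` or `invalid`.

From the right, keep odd positions and double even positions (subtract 9 from any doubled value over 9):
  doubled (positions 2,4,...): 4 2 6 0 6 2 8 6 0 7 → sum 41
  kept (positions 1,3,...): 9 7 4 9 1 7 1 7 0 9 → sum 54
Total = 95.
95 mod 10 = 5, so the number is invalid.

invalid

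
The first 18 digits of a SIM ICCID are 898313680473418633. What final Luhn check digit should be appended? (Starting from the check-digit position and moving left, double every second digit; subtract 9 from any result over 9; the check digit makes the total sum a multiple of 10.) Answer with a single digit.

Partial digits right→left: 3 3 6 8 1 4 3 7 4 0 8 6 3 1 3 8 9 8
Double every second digit counting from the check-digit position (so the 1st, 3rd, 5th, ... of the partial from the right).
  doubled (with −9 where >9): 6 3 2 6 8 7 6 6 9 → sum 53
  kept as-is: 3 8 4 7 0 6 1 8 8 → sum 45
Total = 53 + 45 = 98.
Check digit = (10 − (98 mod 10)) mod 10 = 2.

2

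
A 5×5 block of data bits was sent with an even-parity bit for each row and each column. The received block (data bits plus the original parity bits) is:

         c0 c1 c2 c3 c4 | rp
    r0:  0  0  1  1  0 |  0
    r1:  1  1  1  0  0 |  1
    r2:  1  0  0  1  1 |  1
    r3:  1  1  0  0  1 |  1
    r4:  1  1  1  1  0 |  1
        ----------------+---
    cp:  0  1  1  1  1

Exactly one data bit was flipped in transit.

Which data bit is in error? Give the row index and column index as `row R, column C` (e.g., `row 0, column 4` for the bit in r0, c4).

row 4, column 4

Recompute each row's even parity and compare to rp:
  r0: data parity 0, sent rp 0 → ok
  r1: data parity 1, sent rp 1 → ok
  r2: data parity 1, sent rp 1 → ok
  r3: data parity 1, sent rp 1 → ok
  r4: data parity 0, sent rp 1 → mismatch
Recompute each column's even parity and compare to cp:
  c0: data parity 0, sent cp 0 → ok
  c1: data parity 1, sent cp 1 → ok
  c2: data parity 1, sent cp 1 → ok
  c3: data parity 1, sent cp 1 → ok
  c4: data parity 0, sent cp 1 → mismatch
Exactly one row (r4) and one column (c4) fail → the flipped bit is at their intersection.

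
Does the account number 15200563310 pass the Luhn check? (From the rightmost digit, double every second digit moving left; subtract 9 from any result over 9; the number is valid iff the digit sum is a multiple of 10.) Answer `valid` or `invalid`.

invalid

From the right, keep odd positions and double even positions (subtract 9 from any doubled value over 9):
  doubled (positions 2,4,...): 2 6 1 0 1 → sum 10
  kept (positions 1,3,...): 0 3 6 0 2 1 → sum 12
Total = 22.
22 mod 10 = 2, so the number is invalid.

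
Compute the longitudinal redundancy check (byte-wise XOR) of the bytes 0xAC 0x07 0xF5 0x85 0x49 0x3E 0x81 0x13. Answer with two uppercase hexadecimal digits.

XOR the bytes together:
  start with 0xAC
  0xAC ⊕ 0x07 = 0xAB
  0xAB ⊕ 0xF5 = 0x5E
  0x5E ⊕ 0x85 = 0xDB
  0xDB ⊕ 0x49 = 0x92
  0x92 ⊕ 0x3E = 0xAC
  0xAC ⊕ 0x81 = 0x2D
  0x2D ⊕ 0x13 = 0x3E

3E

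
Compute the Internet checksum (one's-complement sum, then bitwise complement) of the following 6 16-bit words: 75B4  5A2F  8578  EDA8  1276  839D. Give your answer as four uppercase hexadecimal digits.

One's-complement addition (fold any carry out of bit 15 back into bit 0):
  0x75B4 + 0x5A2F = 0x0CFE3
  0xCFE3 + 0x8578 = 0x1555B → wrap carry → 0x555C
  0x555C + 0xEDA8 = 0x14304 → wrap carry → 0x4305
  0x4305 + 0x1276 = 0x0557B
  0x557B + 0x839D = 0x0D918
One's-complement sum = 0xD918.
Checksum = ~0xD918 & 0xFFFF = 0x26E7.

26E7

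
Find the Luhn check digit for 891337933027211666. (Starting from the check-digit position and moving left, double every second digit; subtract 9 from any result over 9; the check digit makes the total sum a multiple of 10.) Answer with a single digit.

Partial digits right→left: 6 6 6 1 1 2 7 2 0 3 3 9 7 3 3 1 9 8
Double every second digit counting from the check-digit position (so the 1st, 3rd, 5th, ... of the partial from the right).
  doubled (with −9 where >9): 3 3 2 5 0 6 5 6 9 → sum 39
  kept as-is: 6 1 2 2 3 9 3 1 8 → sum 35
Total = 39 + 35 = 74.
Check digit = (10 − (74 mod 10)) mod 10 = 6.

6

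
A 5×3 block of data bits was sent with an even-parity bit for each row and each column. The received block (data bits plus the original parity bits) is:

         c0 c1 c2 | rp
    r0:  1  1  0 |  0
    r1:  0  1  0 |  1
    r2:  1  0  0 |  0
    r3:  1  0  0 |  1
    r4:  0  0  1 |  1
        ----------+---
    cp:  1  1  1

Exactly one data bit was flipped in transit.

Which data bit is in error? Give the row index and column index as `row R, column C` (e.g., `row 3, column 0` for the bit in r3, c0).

row 2, column 1

Recompute each row's even parity and compare to rp:
  r0: data parity 0, sent rp 0 → ok
  r1: data parity 1, sent rp 1 → ok
  r2: data parity 1, sent rp 0 → mismatch
  r3: data parity 1, sent rp 1 → ok
  r4: data parity 1, sent rp 1 → ok
Recompute each column's even parity and compare to cp:
  c0: data parity 1, sent cp 1 → ok
  c1: data parity 0, sent cp 1 → mismatch
  c2: data parity 1, sent cp 1 → ok
Exactly one row (r2) and one column (c1) fail → the flipped bit is at their intersection.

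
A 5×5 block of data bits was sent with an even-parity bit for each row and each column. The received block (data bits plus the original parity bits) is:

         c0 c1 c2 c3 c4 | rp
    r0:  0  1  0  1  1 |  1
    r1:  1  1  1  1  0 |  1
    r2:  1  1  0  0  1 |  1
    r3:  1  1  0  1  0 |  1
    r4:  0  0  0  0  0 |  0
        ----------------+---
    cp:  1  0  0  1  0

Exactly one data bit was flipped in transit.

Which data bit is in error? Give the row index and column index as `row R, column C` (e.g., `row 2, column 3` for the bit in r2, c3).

row 1, column 2

Recompute each row's even parity and compare to rp:
  r0: data parity 1, sent rp 1 → ok
  r1: data parity 0, sent rp 1 → mismatch
  r2: data parity 1, sent rp 1 → ok
  r3: data parity 1, sent rp 1 → ok
  r4: data parity 0, sent rp 0 → ok
Recompute each column's even parity and compare to cp:
  c0: data parity 1, sent cp 1 → ok
  c1: data parity 0, sent cp 0 → ok
  c2: data parity 1, sent cp 0 → mismatch
  c3: data parity 1, sent cp 1 → ok
  c4: data parity 0, sent cp 0 → ok
Exactly one row (r1) and one column (c2) fail → the flipped bit is at their intersection.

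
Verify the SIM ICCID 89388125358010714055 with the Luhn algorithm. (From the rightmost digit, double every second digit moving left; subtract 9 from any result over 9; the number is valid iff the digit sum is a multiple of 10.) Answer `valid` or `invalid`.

From the right, keep odd positions and double even positions (subtract 9 from any doubled value over 9):
  doubled (positions 2,4,...): 1 8 5 2 7 6 4 7 6 7 → sum 53
  kept (positions 1,3,...): 5 0 1 0 0 5 5 1 8 9 → sum 34
Total = 87.
87 mod 10 = 7, so the number is invalid.

invalid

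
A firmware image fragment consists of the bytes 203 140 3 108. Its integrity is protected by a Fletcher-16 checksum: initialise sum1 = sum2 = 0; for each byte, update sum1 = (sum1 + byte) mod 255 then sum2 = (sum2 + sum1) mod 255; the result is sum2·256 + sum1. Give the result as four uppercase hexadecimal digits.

Running sums (mod 255):
  after byte 0 (203): sum1=203, sum2=203
  after byte 1 (140): sum1=88, sum2=36
  after byte 2 (3): sum1=91, sum2=127
  after byte 3 (108): sum1=199, sum2=71
Checksum = sum2·256 + sum1 = 71·256 + 199 = 18375 = 0x47C7.

47C7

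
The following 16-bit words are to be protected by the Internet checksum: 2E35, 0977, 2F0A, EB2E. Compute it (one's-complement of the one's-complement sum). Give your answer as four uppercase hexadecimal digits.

AE1A

One's-complement addition (fold any carry out of bit 15 back into bit 0):
  0x2E35 + 0x0977 = 0x037AC
  0x37AC + 0x2F0A = 0x066B6
  0x66B6 + 0xEB2E = 0x151E4 → wrap carry → 0x51E5
One's-complement sum = 0x51E5.
Checksum = ~0x51E5 & 0xFFFF = 0xAE1A.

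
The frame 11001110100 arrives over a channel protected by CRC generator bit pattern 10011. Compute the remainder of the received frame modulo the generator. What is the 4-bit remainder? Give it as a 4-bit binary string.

0000

Modulo-2 division of 11001110100 by 10011:
  pos 0: 11001 XOR 10011 = 01010
  pos 1: 10101 XOR 10011 = 00110
  pos 3: 11010 XOR 10011 = 01001
  pos 4: 10011 XOR 10011 = 00000
Remainder = 0000 (zero — the frame passes the CRC check).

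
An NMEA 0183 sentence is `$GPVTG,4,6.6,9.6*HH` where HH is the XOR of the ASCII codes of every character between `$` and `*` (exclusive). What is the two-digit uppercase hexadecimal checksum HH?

45

XOR the ASCII codes of the payload characters:
  'G' = 0x47 → acc = 0x47
  'P' = 0x50 → acc = 0x17
  'V' = 0x56 → acc = 0x41
  'T' = 0x54 → acc = 0x15
  'G' = 0x47 → acc = 0x52
  ',' = 0x2C → acc = 0x7E
  '4' = 0x34 → acc = 0x4A
  ',' = 0x2C → acc = 0x66
  '6' = 0x36 → acc = 0x50
  '.' = 0x2E → acc = 0x7E
  '6' = 0x36 → acc = 0x48
  ',' = 0x2C → acc = 0x64
  '9' = 0x39 → acc = 0x5D
  '.' = 0x2E → acc = 0x73
  '6' = 0x36 → acc = 0x45
Checksum = 0x45.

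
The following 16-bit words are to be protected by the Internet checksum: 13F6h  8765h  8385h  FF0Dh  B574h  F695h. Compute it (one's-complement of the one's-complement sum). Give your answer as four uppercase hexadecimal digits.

3606

One's-complement addition (fold any carry out of bit 15 back into bit 0):
  0x13F6 + 0x8765 = 0x09B5B
  0x9B5B + 0x8385 = 0x11EE0 → wrap carry → 0x1EE1
  0x1EE1 + 0xFF0D = 0x11DEE → wrap carry → 0x1DEF
  0x1DEF + 0xB574 = 0x0D363
  0xD363 + 0xF695 = 0x1C9F8 → wrap carry → 0xC9F9
One's-complement sum = 0xC9F9.
Checksum = ~0xC9F9 & 0xFFFF = 0x3606.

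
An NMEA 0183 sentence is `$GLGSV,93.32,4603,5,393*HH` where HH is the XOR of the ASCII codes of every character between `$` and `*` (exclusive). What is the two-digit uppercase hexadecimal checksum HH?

XOR the ASCII codes of the payload characters:
  'G' = 0x47 → acc = 0x47
  'L' = 0x4C → acc = 0x0B
  'G' = 0x47 → acc = 0x4C
  'S' = 0x53 → acc = 0x1F
  'V' = 0x56 → acc = 0x49
  ',' = 0x2C → acc = 0x65
  '9' = 0x39 → acc = 0x5C
  '3' = 0x33 → acc = 0x6F
  '.' = 0x2E → acc = 0x41
  '3' = 0x33 → acc = 0x72
  '2' = 0x32 → acc = 0x40
  ',' = 0x2C → acc = 0x6C
  '4' = 0x34 → acc = 0x58
  '6' = 0x36 → acc = 0x6E
  '0' = 0x30 → acc = 0x5E
  '3' = 0x33 → acc = 0x6D
  ',' = 0x2C → acc = 0x41
  '5' = 0x35 → acc = 0x74
  ',' = 0x2C → acc = 0x58
  '3' = 0x33 → acc = 0x6B
  '9' = 0x39 → acc = 0x52
  '3' = 0x33 → acc = 0x61
Checksum = 0x61.

61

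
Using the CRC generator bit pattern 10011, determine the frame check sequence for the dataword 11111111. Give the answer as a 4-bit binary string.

0100

Append 4 zeros: 111111110000. Divide by 10011 (XOR where the leading bit is 1):
  pos 0: 11111 XOR 10011 = 01100
  pos 1: 11001 XOR 10011 = 01010
  pos 2: 10101 XOR 10011 = 00110
  pos 4: 11010 XOR 10011 = 01001
  pos 5: 10010 XOR 10011 = 00001
Remainder (last 4 bits) = 0100. This is the CRC / FCS.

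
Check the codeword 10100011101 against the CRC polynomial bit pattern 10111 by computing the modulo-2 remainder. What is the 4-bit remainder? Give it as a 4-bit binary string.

0000

Modulo-2 division of 10100011101 by 10111:
  pos 0: 10100 XOR 10111 = 00011
  pos 3: 11011 XOR 10111 = 01100
  pos 4: 11001 XOR 10111 = 01110
  pos 5: 11100 XOR 10111 = 01011
  pos 6: 10111 XOR 10111 = 00000
Remainder = 0000 (zero — the frame passes the CRC check).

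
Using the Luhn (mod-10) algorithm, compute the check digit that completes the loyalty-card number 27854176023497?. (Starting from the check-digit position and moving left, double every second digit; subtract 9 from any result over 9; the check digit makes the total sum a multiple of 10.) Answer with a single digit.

Partial digits right→left: 7 9 4 3 2 0 6 7 1 4 5 8 7 2
Double every second digit counting from the check-digit position (so the 1st, 3rd, 5th, ... of the partial from the right).
  doubled (with −9 where >9): 5 8 4 3 2 1 5 → sum 28
  kept as-is: 9 3 0 7 4 8 2 → sum 33
Total = 28 + 33 = 61.
Check digit = (10 − (61 mod 10)) mod 10 = 9.

9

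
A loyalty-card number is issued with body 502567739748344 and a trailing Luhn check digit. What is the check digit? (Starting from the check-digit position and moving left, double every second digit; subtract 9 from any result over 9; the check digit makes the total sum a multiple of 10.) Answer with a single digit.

Partial digits right→left: 4 4 3 8 4 7 9 3 7 7 6 5 2 0 5
Double every second digit counting from the check-digit position (so the 1st, 3rd, 5th, ... of the partial from the right).
  doubled (with −9 where >9): 8 6 8 9 5 3 4 1 → sum 44
  kept as-is: 4 8 7 3 7 5 0 → sum 34
Total = 44 + 34 = 78.
Check digit = (10 − (78 mod 10)) mod 10 = 2.

2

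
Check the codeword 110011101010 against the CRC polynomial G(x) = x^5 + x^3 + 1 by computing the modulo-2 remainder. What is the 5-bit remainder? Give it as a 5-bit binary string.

Modulo-2 division of 110011101010 by 101001:
  pos 0: 110011 XOR 101001 = 011010
  pos 1: 110101 XOR 101001 = 011100
  pos 2: 111000 XOR 101001 = 010001
  pos 3: 100011 XOR 101001 = 001010
  pos 5: 101001 XOR 101001 = 000000
Remainder = 00000 (zero — the frame passes the CRC check).

00000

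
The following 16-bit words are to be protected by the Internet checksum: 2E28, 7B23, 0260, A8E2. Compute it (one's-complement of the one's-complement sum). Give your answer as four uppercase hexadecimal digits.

One's-complement addition (fold any carry out of bit 15 back into bit 0):
  0x2E28 + 0x7B23 = 0x0A94B
  0xA94B + 0x0260 = 0x0ABAB
  0xABAB + 0xA8E2 = 0x1548D → wrap carry → 0x548E
One's-complement sum = 0x548E.
Checksum = ~0x548E & 0xFFFF = 0xAB71.

AB71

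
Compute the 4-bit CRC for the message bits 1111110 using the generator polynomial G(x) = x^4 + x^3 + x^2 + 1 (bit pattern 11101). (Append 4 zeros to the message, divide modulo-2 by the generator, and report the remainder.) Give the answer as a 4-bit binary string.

Append 4 zeros: 11111100000. Divide by 11101 (XOR where the leading bit is 1):
  pos 0: 11111 XOR 11101 = 00010
  pos 3: 10100 XOR 11101 = 01001
  pos 4: 10010 XOR 11101 = 01111
  pos 5: 11110 XOR 11101 = 00011
Remainder (last 4 bits) = 0110. This is the CRC / FCS.

0110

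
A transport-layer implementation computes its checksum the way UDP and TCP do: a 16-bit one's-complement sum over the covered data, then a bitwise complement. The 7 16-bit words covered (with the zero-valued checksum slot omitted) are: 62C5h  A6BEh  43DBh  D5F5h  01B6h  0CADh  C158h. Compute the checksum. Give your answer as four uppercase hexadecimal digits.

0CEF

One's-complement addition (fold any carry out of bit 15 back into bit 0):
  0x62C5 + 0xA6BE = 0x10983 → wrap carry → 0x0984
  0x0984 + 0x43DB = 0x04D5F
  0x4D5F + 0xD5F5 = 0x12354 → wrap carry → 0x2355
  0x2355 + 0x01B6 = 0x0250B
  0x250B + 0x0CAD = 0x031B8
  0x31B8 + 0xC158 = 0x0F310
One's-complement sum = 0xF310.
Checksum = ~0xF310 & 0xFFFF = 0x0CEF.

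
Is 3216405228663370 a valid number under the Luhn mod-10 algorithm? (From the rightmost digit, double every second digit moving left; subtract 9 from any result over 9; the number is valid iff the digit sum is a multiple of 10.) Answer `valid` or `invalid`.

From the right, keep odd positions and double even positions (subtract 9 from any doubled value over 9):
  doubled (positions 2,4,...): 5 6 3 4 1 8 2 6 → sum 35
  kept (positions 1,3,...): 0 3 6 8 2 0 6 2 → sum 27
Total = 62.
62 mod 10 = 2, so the number is invalid.

invalid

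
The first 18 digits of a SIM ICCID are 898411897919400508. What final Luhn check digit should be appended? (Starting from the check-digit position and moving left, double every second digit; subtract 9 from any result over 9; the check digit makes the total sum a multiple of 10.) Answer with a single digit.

Partial digits right→left: 8 0 5 0 0 4 9 1 9 7 9 8 1 1 4 8 9 8
Double every second digit counting from the check-digit position (so the 1st, 3rd, 5th, ... of the partial from the right).
  doubled (with −9 where >9): 7 1 0 9 9 9 2 8 9 → sum 54
  kept as-is: 0 0 4 1 7 8 1 8 8 → sum 37
Total = 54 + 37 = 91.
Check digit = (10 − (91 mod 10)) mod 10 = 9.

9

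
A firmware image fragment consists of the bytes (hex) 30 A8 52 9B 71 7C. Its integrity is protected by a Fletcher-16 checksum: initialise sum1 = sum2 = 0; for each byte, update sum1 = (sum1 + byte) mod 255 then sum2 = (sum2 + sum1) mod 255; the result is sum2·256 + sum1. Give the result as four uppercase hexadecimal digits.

Running sums (mod 255):
  after byte 0 (30): sum1=48, sum2=48
  after byte 1 (A8): sum1=216, sum2=9
  after byte 2 (52): sum1=43, sum2=52
  after byte 3 (9B): sum1=198, sum2=250
  after byte 4 (71): sum1=56, sum2=51
  after byte 5 (7C): sum1=180, sum2=231
Checksum = sum2·256 + sum1 = 231·256 + 180 = 59316 = 0xE7B4.

E7B4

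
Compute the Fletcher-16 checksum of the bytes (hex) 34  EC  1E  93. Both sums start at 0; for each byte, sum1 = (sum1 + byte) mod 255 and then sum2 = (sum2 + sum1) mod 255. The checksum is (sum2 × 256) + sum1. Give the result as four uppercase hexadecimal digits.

Running sums (mod 255):
  after byte 0 (34): sum1=52, sum2=52
  after byte 1 (EC): sum1=33, sum2=85
  after byte 2 (1E): sum1=63, sum2=148
  after byte 3 (93): sum1=210, sum2=103
Checksum = sum2·256 + sum1 = 103·256 + 210 = 26578 = 0x67D2.

67D2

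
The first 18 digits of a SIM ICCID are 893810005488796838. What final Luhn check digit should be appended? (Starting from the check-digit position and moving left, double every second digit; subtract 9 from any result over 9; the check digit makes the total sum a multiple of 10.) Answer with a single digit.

5

Partial digits right→left: 8 3 8 6 9 7 8 8 4 5 0 0 0 1 8 3 9 8
Double every second digit counting from the check-digit position (so the 1st, 3rd, 5th, ... of the partial from the right).
  doubled (with −9 where >9): 7 7 9 7 8 0 0 7 9 → sum 54
  kept as-is: 3 6 7 8 5 0 1 3 8 → sum 41
Total = 54 + 41 = 95.
Check digit = (10 − (95 mod 10)) mod 10 = 5.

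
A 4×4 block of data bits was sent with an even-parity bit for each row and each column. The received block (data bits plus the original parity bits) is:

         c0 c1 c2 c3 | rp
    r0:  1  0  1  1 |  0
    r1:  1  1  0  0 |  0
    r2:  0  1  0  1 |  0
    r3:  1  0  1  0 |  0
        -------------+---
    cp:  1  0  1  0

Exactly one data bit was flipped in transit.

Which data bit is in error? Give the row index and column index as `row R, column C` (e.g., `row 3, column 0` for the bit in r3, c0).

Recompute each row's even parity and compare to rp:
  r0: data parity 1, sent rp 0 → mismatch
  r1: data parity 0, sent rp 0 → ok
  r2: data parity 0, sent rp 0 → ok
  r3: data parity 0, sent rp 0 → ok
Recompute each column's even parity and compare to cp:
  c0: data parity 1, sent cp 1 → ok
  c1: data parity 0, sent cp 0 → ok
  c2: data parity 0, sent cp 1 → mismatch
  c3: data parity 0, sent cp 0 → ok
Exactly one row (r0) and one column (c2) fail → the flipped bit is at their intersection.

row 0, column 2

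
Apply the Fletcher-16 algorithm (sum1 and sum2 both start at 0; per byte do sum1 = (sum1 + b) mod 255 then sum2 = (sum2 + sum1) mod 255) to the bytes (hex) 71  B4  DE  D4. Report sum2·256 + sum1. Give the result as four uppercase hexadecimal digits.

76D9

Running sums (mod 255):
  after byte 0 (71): sum1=113, sum2=113
  after byte 1 (B4): sum1=38, sum2=151
  after byte 2 (DE): sum1=5, sum2=156
  after byte 3 (D4): sum1=217, sum2=118
Checksum = sum2·256 + sum1 = 118·256 + 217 = 30425 = 0x76D9.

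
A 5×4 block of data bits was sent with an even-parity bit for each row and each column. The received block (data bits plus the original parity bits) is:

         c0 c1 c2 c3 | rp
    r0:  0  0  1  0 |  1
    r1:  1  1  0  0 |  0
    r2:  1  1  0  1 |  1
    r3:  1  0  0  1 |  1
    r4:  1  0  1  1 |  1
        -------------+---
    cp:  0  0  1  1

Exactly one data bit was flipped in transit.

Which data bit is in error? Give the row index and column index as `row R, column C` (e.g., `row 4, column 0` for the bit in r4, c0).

row 3, column 2

Recompute each row's even parity and compare to rp:
  r0: data parity 1, sent rp 1 → ok
  r1: data parity 0, sent rp 0 → ok
  r2: data parity 1, sent rp 1 → ok
  r3: data parity 0, sent rp 1 → mismatch
  r4: data parity 1, sent rp 1 → ok
Recompute each column's even parity and compare to cp:
  c0: data parity 0, sent cp 0 → ok
  c1: data parity 0, sent cp 0 → ok
  c2: data parity 0, sent cp 1 → mismatch
  c3: data parity 1, sent cp 1 → ok
Exactly one row (r3) and one column (c2) fail → the flipped bit is at their intersection.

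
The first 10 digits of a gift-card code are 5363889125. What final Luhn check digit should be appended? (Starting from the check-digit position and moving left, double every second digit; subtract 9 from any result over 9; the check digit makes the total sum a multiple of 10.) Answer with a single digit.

Partial digits right→left: 5 2 1 9 8 8 3 6 3 5
Double every second digit counting from the check-digit position (so the 1st, 3rd, 5th, ... of the partial from the right).
  doubled (with −9 where >9): 1 2 7 6 6 → sum 22
  kept as-is: 2 9 8 6 5 → sum 30
Total = 22 + 30 = 52.
Check digit = (10 − (52 mod 10)) mod 10 = 8.

8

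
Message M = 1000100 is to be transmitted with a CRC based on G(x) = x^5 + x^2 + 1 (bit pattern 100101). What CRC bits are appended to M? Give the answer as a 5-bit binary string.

10011

Append 5 zeros: 100010000000. Divide by 100101 (XOR where the leading bit is 1):
  pos 0: 100010 XOR 100101 = 000111
  pos 3: 111000 XOR 100101 = 011101
  pos 4: 111010 XOR 100101 = 011111
  pos 5: 111110 XOR 100101 = 011011
  pos 6: 110110 XOR 100101 = 010011
Remainder (last 5 bits) = 10011. This is the CRC / FCS.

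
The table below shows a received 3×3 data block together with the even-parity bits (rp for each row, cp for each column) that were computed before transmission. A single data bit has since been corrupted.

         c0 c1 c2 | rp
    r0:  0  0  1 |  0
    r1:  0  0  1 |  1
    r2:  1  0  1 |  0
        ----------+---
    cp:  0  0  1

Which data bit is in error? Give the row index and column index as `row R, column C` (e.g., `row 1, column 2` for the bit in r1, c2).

row 0, column 0

Recompute each row's even parity and compare to rp:
  r0: data parity 1, sent rp 0 → mismatch
  r1: data parity 1, sent rp 1 → ok
  r2: data parity 0, sent rp 0 → ok
Recompute each column's even parity and compare to cp:
  c0: data parity 1, sent cp 0 → mismatch
  c1: data parity 0, sent cp 0 → ok
  c2: data parity 1, sent cp 1 → ok
Exactly one row (r0) and one column (c0) fail → the flipped bit is at their intersection.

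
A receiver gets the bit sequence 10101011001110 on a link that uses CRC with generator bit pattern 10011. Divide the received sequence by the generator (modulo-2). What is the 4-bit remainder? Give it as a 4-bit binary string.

Modulo-2 division of 10101011001110 by 10011:
  pos 0: 10101 XOR 10011 = 00110
  pos 2: 11001 XOR 10011 = 01010
  pos 3: 10101 XOR 10011 = 00110
  pos 5: 11000 XOR 10011 = 01011
  pos 6: 10111 XOR 10011 = 00100
  pos 8: 10011 XOR 10011 = 00000
Remainder = 0000 (zero — the frame passes the CRC check).

0000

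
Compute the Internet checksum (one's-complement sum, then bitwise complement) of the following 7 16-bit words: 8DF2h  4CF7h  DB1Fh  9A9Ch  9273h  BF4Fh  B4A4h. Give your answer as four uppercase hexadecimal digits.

One's-complement addition (fold any carry out of bit 15 back into bit 0):
  0x8DF2 + 0x4CF7 = 0x0DAE9
  0xDAE9 + 0xDB1F = 0x1B608 → wrap carry → 0xB609
  0xB609 + 0x9A9C = 0x150A5 → wrap carry → 0x50A6
  0x50A6 + 0x9273 = 0x0E319
  0xE319 + 0xBF4F = 0x1A268 → wrap carry → 0xA269
  0xA269 + 0xB4A4 = 0x1570D → wrap carry → 0x570E
One's-complement sum = 0x570E.
Checksum = ~0x570E & 0xFFFF = 0xA8F1.

A8F1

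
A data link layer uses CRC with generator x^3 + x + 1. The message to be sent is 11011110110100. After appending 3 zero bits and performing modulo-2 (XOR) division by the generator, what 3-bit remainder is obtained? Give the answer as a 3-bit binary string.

Append 3 zeros: 11011110110100000. Divide by 1011 (XOR where the leading bit is 1):
  pos 0: 1101 XOR 1011 = 0110
  pos 1: 1101 XOR 1011 = 0110
  pos 2: 1101 XOR 1011 = 0110
  pos 3: 1101 XOR 1011 = 0110
  pos 4: 1100 XOR 1011 = 0111
  pos 5: 1111 XOR 1011 = 0100
  pos 6: 1001 XOR 1011 = 0010
  pos 8: 1001 XOR 1011 = 0010
  pos 10: 1000 XOR 1011 = 0011
  pos 12: 1100 XOR 1011 = 0111
  pos 13: 1110 XOR 1011 = 0101
Remainder (last 3 bits) = 101. This is the CRC / FCS.

101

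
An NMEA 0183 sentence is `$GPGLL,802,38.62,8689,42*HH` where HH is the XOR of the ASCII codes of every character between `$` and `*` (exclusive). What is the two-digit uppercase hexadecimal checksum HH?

XOR the ASCII codes of the payload characters:
  'G' = 0x47 → acc = 0x47
  'P' = 0x50 → acc = 0x17
  'G' = 0x47 → acc = 0x50
  'L' = 0x4C → acc = 0x1C
  'L' = 0x4C → acc = 0x50
  ',' = 0x2C → acc = 0x7C
  '8' = 0x38 → acc = 0x44
  '0' = 0x30 → acc = 0x74
  '2' = 0x32 → acc = 0x46
  ',' = 0x2C → acc = 0x6A
  '3' = 0x33 → acc = 0x59
  '8' = 0x38 → acc = 0x61
  '.' = 0x2E → acc = 0x4F
  '6' = 0x36 → acc = 0x79
  '2' = 0x32 → acc = 0x4B
  ',' = 0x2C → acc = 0x67
  '8' = 0x38 → acc = 0x5F
  '6' = 0x36 → acc = 0x69
  '8' = 0x38 → acc = 0x51
  '9' = 0x39 → acc = 0x68
  ',' = 0x2C → acc = 0x44
  '4' = 0x34 → acc = 0x70
  '2' = 0x32 → acc = 0x42
Checksum = 0x42.

42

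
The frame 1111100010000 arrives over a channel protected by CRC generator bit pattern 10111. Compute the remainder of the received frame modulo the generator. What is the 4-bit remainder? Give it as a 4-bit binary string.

0000

Modulo-2 division of 1111100010000 by 10111:
  pos 0: 11111 XOR 10111 = 01000
  pos 1: 10000 XOR 10111 = 00111
  pos 3: 11100 XOR 10111 = 01011
  pos 4: 10111 XOR 10111 = 00000
Remainder = 0000 (zero — the frame passes the CRC check).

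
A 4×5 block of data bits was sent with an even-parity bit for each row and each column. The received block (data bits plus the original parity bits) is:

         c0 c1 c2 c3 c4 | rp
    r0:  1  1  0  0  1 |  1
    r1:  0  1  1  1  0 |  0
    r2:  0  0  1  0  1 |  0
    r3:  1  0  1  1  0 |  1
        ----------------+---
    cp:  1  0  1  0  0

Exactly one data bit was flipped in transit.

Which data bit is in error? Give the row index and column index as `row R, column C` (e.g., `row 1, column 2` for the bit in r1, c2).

Recompute each row's even parity and compare to rp:
  r0: data parity 1, sent rp 1 → ok
  r1: data parity 1, sent rp 0 → mismatch
  r2: data parity 0, sent rp 0 → ok
  r3: data parity 1, sent rp 1 → ok
Recompute each column's even parity and compare to cp:
  c0: data parity 0, sent cp 1 → mismatch
  c1: data parity 0, sent cp 0 → ok
  c2: data parity 1, sent cp 1 → ok
  c3: data parity 0, sent cp 0 → ok
  c4: data parity 0, sent cp 0 → ok
Exactly one row (r1) and one column (c0) fail → the flipped bit is at their intersection.

row 1, column 0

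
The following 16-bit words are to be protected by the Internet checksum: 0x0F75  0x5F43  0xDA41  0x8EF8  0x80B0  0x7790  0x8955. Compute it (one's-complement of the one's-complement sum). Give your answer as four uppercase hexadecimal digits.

A676

One's-complement addition (fold any carry out of bit 15 back into bit 0):
  0x0F75 + 0x5F43 = 0x06EB8
  0x6EB8 + 0xDA41 = 0x148F9 → wrap carry → 0x48FA
  0x48FA + 0x8EF8 = 0x0D7F2
  0xD7F2 + 0x80B0 = 0x158A2 → wrap carry → 0x58A3
  0x58A3 + 0x7790 = 0x0D033
  0xD033 + 0x8955 = 0x15988 → wrap carry → 0x5989
One's-complement sum = 0x5989.
Checksum = ~0x5989 & 0xFFFF = 0xA676.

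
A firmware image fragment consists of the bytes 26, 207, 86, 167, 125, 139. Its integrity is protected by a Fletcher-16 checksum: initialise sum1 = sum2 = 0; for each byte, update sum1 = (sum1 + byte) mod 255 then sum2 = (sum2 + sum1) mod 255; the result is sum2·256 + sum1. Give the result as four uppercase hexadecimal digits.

Running sums (mod 255):
  after byte 0 (26): sum1=26, sum2=26
  after byte 1 (207): sum1=233, sum2=4
  after byte 2 (86): sum1=64, sum2=68
  after byte 3 (167): sum1=231, sum2=44
  after byte 4 (125): sum1=101, sum2=145
  after byte 5 (139): sum1=240, sum2=130
Checksum = sum2·256 + sum1 = 130·256 + 240 = 33520 = 0x82F0.

82F0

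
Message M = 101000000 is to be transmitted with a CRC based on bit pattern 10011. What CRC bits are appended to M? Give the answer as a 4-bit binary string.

Append 4 zeros: 1010000000000. Divide by 10011 (XOR where the leading bit is 1):
  pos 0: 10100 XOR 10011 = 00111
  pos 2: 11100 XOR 10011 = 01111
  pos 3: 11110 XOR 10011 = 01101
  pos 4: 11010 XOR 10011 = 01001
  pos 5: 10010 XOR 10011 = 00001
Remainder (last 4 bits) = 1000. This is the CRC / FCS.

1000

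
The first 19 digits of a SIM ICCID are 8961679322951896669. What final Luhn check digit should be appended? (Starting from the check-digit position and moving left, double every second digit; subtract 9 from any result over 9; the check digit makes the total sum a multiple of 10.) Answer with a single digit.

5

Partial digits right→left: 9 6 6 6 9 8 1 5 9 2 2 3 9 7 6 1 6 9 8
Double every second digit counting from the check-digit position (so the 1st, 3rd, 5th, ... of the partial from the right).
  doubled (with −9 where >9): 9 3 9 2 9 4 9 3 3 7 → sum 58
  kept as-is: 6 6 8 5 2 3 7 1 9 → sum 47
Total = 58 + 47 = 105.
Check digit = (10 − (105 mod 10)) mod 10 = 5.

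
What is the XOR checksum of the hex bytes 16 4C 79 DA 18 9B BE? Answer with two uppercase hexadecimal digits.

C4

XOR the bytes together:
  start with 0x16
  0x16 ⊕ 0x4C = 0x5A
  0x5A ⊕ 0x79 = 0x23
  0x23 ⊕ 0xDA = 0xF9
  0xF9 ⊕ 0x18 = 0xE1
  0xE1 ⊕ 0x9B = 0x7A
  0x7A ⊕ 0xBE = 0xC4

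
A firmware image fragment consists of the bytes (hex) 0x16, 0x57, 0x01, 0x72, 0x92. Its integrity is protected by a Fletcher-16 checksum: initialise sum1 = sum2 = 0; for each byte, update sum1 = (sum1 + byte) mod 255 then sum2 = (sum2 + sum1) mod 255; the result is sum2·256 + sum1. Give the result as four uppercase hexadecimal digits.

Running sums (mod 255):
  after byte 0 (0x16): sum1=22, sum2=22
  after byte 1 (0x57): sum1=109, sum2=131
  after byte 2 (0x01): sum1=110, sum2=241
  after byte 3 (0x72): sum1=224, sum2=210
  after byte 4 (0x92): sum1=115, sum2=70
Checksum = sum2·256 + sum1 = 70·256 + 115 = 18035 = 0x4673.

4673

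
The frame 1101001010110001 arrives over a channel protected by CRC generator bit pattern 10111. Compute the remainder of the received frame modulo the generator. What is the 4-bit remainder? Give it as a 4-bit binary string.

Modulo-2 division of 1101001010110001 by 10111:
  pos 0: 11010 XOR 10111 = 01101
  pos 1: 11010 XOR 10111 = 01101
  pos 2: 11011 XOR 10111 = 01100
  pos 3: 11000 XOR 10111 = 01111
  pos 4: 11111 XOR 10111 = 01000
  pos 5: 10000 XOR 10111 = 00111
  pos 7: 11111 XOR 10111 = 01000
  pos 8: 10000 XOR 10111 = 00111
  pos 10: 11100 XOR 10111 = 01011
  pos 11: 10111 XOR 10111 = 00000
Remainder = 0000 (zero — the frame passes the CRC check).

0000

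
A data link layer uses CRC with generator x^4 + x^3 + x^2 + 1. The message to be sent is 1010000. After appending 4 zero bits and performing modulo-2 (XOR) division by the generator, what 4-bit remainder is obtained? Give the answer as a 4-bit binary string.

Append 4 zeros: 10100000000. Divide by 11101 (XOR where the leading bit is 1):
  pos 0: 10100 XOR 11101 = 01001
  pos 1: 10010 XOR 11101 = 01111
  pos 2: 11110 XOR 11101 = 00011
  pos 5: 11000 XOR 11101 = 00101
Remainder (last 4 bits) = 1010. This is the CRC / FCS.

1010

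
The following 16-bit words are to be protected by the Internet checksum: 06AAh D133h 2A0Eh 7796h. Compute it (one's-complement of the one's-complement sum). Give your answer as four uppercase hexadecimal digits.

One's-complement addition (fold any carry out of bit 15 back into bit 0):
  0x06AA + 0xD133 = 0x0D7DD
  0xD7DD + 0x2A0E = 0x101EB → wrap carry → 0x01EC
  0x01EC + 0x7796 = 0x07982
One's-complement sum = 0x7982.
Checksum = ~0x7982 & 0xFFFF = 0x867D.

867D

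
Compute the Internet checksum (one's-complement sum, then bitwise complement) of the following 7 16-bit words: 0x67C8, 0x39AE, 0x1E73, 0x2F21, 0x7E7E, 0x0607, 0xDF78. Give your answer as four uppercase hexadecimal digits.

ACF6

One's-complement addition (fold any carry out of bit 15 back into bit 0):
  0x67C8 + 0x39AE = 0x0A176
  0xA176 + 0x1E73 = 0x0BFE9
  0xBFE9 + 0x2F21 = 0x0EF0A
  0xEF0A + 0x7E7E = 0x16D88 → wrap carry → 0x6D89
  0x6D89 + 0x0607 = 0x07390
  0x7390 + 0xDF78 = 0x15308 → wrap carry → 0x5309
One's-complement sum = 0x5309.
Checksum = ~0x5309 & 0xFFFF = 0xACF6.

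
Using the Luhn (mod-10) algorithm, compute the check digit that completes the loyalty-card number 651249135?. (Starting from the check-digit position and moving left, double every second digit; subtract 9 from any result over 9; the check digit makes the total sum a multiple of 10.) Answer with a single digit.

5

Partial digits right→left: 5 3 1 9 4 2 1 5 6
Double every second digit counting from the check-digit position (so the 1st, 3rd, 5th, ... of the partial from the right).
  doubled (with −9 where >9): 1 2 8 2 3 → sum 16
  kept as-is: 3 9 2 5 → sum 19
Total = 16 + 19 = 35.
Check digit = (10 − (35 mod 10)) mod 10 = 5.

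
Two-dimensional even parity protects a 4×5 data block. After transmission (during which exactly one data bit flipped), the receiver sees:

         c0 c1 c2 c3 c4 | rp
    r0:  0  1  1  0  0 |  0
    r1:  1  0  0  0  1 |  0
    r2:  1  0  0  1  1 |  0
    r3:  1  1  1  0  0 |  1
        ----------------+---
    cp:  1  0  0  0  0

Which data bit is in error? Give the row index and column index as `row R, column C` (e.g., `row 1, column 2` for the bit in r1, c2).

Recompute each row's even parity and compare to rp:
  r0: data parity 0, sent rp 0 → ok
  r1: data parity 0, sent rp 0 → ok
  r2: data parity 1, sent rp 0 → mismatch
  r3: data parity 1, sent rp 1 → ok
Recompute each column's even parity and compare to cp:
  c0: data parity 1, sent cp 1 → ok
  c1: data parity 0, sent cp 0 → ok
  c2: data parity 0, sent cp 0 → ok
  c3: data parity 1, sent cp 0 → mismatch
  c4: data parity 0, sent cp 0 → ok
Exactly one row (r2) and one column (c3) fail → the flipped bit is at their intersection.

row 2, column 3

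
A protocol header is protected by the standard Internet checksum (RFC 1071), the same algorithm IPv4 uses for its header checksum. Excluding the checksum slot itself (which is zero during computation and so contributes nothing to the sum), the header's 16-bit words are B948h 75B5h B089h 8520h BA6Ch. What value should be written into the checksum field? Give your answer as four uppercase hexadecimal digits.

E0EA

One's-complement addition (fold any carry out of bit 15 back into bit 0):
  0xB948 + 0x75B5 = 0x12EFD → wrap carry → 0x2EFE
  0x2EFE + 0xB089 = 0x0DF87
  0xDF87 + 0x8520 = 0x164A7 → wrap carry → 0x64A8
  0x64A8 + 0xBA6C = 0x11F14 → wrap carry → 0x1F15
One's-complement sum = 0x1F15.
Checksum = ~0x1F15 & 0xFFFF = 0xE0EA.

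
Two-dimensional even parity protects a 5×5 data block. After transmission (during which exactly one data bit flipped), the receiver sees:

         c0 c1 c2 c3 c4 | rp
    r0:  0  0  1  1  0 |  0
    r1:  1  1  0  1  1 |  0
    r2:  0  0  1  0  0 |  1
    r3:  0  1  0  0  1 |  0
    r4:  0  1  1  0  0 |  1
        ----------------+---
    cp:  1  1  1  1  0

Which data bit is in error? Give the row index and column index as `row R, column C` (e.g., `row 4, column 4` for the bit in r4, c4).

Recompute each row's even parity and compare to rp:
  r0: data parity 0, sent rp 0 → ok
  r1: data parity 0, sent rp 0 → ok
  r2: data parity 1, sent rp 1 → ok
  r3: data parity 0, sent rp 0 → ok
  r4: data parity 0, sent rp 1 → mismatch
Recompute each column's even parity and compare to cp:
  c0: data parity 1, sent cp 1 → ok
  c1: data parity 1, sent cp 1 → ok
  c2: data parity 1, sent cp 1 → ok
  c3: data parity 0, sent cp 1 → mismatch
  c4: data parity 0, sent cp 0 → ok
Exactly one row (r4) and one column (c3) fail → the flipped bit is at their intersection.

row 4, column 3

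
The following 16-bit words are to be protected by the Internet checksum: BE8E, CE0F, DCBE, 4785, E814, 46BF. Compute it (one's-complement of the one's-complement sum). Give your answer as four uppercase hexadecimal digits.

2049

One's-complement addition (fold any carry out of bit 15 back into bit 0):
  0xBE8E + 0xCE0F = 0x18C9D → wrap carry → 0x8C9E
  0x8C9E + 0xDCBE = 0x1695C → wrap carry → 0x695D
  0x695D + 0x4785 = 0x0B0E2
  0xB0E2 + 0xE814 = 0x198F6 → wrap carry → 0x98F7
  0x98F7 + 0x46BF = 0x0DFB6
One's-complement sum = 0xDFB6.
Checksum = ~0xDFB6 & 0xFFFF = 0x2049.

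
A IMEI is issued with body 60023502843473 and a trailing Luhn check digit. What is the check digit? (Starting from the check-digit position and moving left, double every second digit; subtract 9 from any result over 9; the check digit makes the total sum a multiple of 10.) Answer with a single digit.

Partial digits right→left: 3 7 4 3 4 8 2 0 5 3 2 0 0 6
Double every second digit counting from the check-digit position (so the 1st, 3rd, 5th, ... of the partial from the right).
  doubled (with −9 where >9): 6 8 8 4 1 4 0 → sum 31
  kept as-is: 7 3 8 0 3 0 6 → sum 27
Total = 31 + 27 = 58.
Check digit = (10 − (58 mod 10)) mod 10 = 2.

2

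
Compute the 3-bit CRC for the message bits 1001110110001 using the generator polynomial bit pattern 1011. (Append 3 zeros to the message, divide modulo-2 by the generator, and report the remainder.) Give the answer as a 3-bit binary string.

Append 3 zeros: 1001110110001000. Divide by 1011 (XOR where the leading bit is 1):
  pos 0: 1001 XOR 1011 = 0010
  pos 2: 1011 XOR 1011 = 0000
  pos 7: 1100 XOR 1011 = 0111
  pos 8: 1110 XOR 1011 = 0101
  pos 9: 1011 XOR 1011 = 0000
Remainder (last 3 bits) = 000. This is the CRC / FCS.

000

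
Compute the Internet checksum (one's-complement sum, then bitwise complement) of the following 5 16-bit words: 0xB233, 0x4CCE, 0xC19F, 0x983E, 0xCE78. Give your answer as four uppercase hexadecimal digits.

D8A6

One's-complement addition (fold any carry out of bit 15 back into bit 0):
  0xB233 + 0x4CCE = 0x0FF01
  0xFF01 + 0xC19F = 0x1C0A0 → wrap carry → 0xC0A1
  0xC0A1 + 0x983E = 0x158DF → wrap carry → 0x58E0
  0x58E0 + 0xCE78 = 0x12758 → wrap carry → 0x2759
One's-complement sum = 0x2759.
Checksum = ~0x2759 & 0xFFFF = 0xD8A6.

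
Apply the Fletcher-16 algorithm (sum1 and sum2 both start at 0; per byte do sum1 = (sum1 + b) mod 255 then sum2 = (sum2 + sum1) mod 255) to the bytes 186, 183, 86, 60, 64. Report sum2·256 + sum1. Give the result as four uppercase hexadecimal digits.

4045

Running sums (mod 255):
  after byte 0 (186): sum1=186, sum2=186
  after byte 1 (183): sum1=114, sum2=45
  after byte 2 (86): sum1=200, sum2=245
  after byte 3 (60): sum1=5, sum2=250
  after byte 4 (64): sum1=69, sum2=64
Checksum = sum2·256 + sum1 = 64·256 + 69 = 16453 = 0x4045.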